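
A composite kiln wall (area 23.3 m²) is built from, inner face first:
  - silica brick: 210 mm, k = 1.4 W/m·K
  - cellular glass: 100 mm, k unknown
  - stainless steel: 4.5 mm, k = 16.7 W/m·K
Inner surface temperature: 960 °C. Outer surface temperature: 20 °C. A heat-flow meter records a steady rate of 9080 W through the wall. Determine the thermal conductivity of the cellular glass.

k ≈ 0.0442 W/(m·K)

Using the resistance-network approach (series):
R_silica brick = L/(kA) = 0.21/(1.4×23.3) = 0.006438 K/W
R_stainless steel = L/(kA) = 0.0045/(16.7×23.3) = 1.156×10^-5 K/W
Sum of known resistances R_other = 0.006449 K/W
Total R = ΔT/Q = 940/9080 = 0.1035 K/W
R_cellular glass = R_total − R_other = 0.09707 K/W
k = L/(R·A) = 0.1/(0.09707×23.3)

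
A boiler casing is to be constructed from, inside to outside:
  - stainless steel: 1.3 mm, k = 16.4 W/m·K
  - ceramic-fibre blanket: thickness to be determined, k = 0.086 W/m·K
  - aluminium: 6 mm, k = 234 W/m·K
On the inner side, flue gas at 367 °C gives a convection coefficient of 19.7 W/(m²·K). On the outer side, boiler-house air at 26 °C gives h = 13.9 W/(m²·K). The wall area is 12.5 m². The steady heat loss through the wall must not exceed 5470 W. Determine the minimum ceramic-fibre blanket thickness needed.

Series thermal resistances:
R_inner film = 1/(h_i·A) = 1/(19.7×12.5) = 0.004061 K/W
R_stainless steel = L/(kA) = 0.0013/(16.4×12.5) = 6.341×10^-6 K/W
R_aluminium = L/(kA) = 0.006/(234×12.5) = 2.051×10^-6 K/W
R_outer film = 1/(h_o·A) = 1/(13.9×12.5) = 0.005755 K/W
Sum of the known resistances R_other = 0.009825 K/W
Required total resistance R_tot = ΔT/Q_allow = 341/5470 = 0.06234 K/W
R_ceramic-fibre blanket = R_tot − R_other = 0.05252 K/W
L = R·k·A = 0.05252×0.086×12.5

L ≈ 56.5 mm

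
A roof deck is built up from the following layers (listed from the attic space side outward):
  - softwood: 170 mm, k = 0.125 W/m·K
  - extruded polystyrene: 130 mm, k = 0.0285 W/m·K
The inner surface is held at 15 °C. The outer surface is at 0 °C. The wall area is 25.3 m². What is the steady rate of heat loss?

Model the wall as resistances in series:
R_softwood = L/(kA) = 0.17/(0.125×25.3) = 0.05375 K/W
R_extruded polystyrene = L/(kA) = 0.13/(0.0285×25.3) = 0.1803 K/W
R_total = 0.234 K/W
Q = ΔT / R_total = 15 / 0.234

Q ≈ 64.1 W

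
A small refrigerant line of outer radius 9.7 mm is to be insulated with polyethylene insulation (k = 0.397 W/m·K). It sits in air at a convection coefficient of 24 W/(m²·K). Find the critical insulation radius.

r_cr ≈ 16.5 mm

For a cylinder r_cr = k/h = 0.397/24
r_cr = 16.5 mm; since the bare radius (9.7 mm) is below r_cr, adding a thin layer of insulation will *increase* heat loss.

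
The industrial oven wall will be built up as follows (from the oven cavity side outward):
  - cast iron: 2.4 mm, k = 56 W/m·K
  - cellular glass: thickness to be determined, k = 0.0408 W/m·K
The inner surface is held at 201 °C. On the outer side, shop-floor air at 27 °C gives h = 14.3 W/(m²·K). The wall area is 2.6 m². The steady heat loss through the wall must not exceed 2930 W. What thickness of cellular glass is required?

L ≈ 3.44 mm

Model the wall as resistances in series:
R_cast iron = L/(kA) = 0.0024/(56×2.6) = 1.648×10^-5 K/W
R_outer film = 1/(h_o·A) = 1/(14.3×2.6) = 0.0269 K/W
Sum of the known resistances R_other = 0.02691 K/W
Required total resistance R_tot = ΔT/Q_allow = 174/2930 = 0.05939 K/W
R_cellular glass = R_tot − R_other = 0.03247 K/W
L = R·k·A = 0.03247×0.0408×2.6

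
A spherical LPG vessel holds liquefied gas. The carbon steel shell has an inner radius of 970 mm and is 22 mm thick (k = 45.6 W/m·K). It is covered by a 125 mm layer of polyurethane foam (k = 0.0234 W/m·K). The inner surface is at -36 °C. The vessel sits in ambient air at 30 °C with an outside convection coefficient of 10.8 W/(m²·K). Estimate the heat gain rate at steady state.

For a spherical shell R = (1/r₁ − 1/r₂)/(4πk); film R = 1/(h·4πr²). In series:
R_carbon steel shell = (1/0.97 − 1/0.992)/(4π×45.6) = 3.99×10^-5 K/W
R_polyurethane foam = (1/0.992 − 1/1.117)/(4π×0.0234) = 0.3836 K/W
R_outer film = 1/(h·4πr_o²) = 1/(10.8×4π×1.117²) = 0.005906 K/W
R_total = 0.3896 K/W
Q = ΔT/R_total = 66/0.3896

Q ≈ 169 W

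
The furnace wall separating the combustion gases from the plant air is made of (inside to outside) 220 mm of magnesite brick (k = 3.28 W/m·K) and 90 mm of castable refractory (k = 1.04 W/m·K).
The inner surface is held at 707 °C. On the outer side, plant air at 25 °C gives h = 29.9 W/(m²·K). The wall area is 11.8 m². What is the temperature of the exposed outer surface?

Treating each layer as a thermal resistance in series:
R_magnesite brick = L/(kA) = 0.22/(3.28×11.8) = 0.005684 K/W
R_castable refractory = L/(kA) = 0.09/(1.04×11.8) = 0.007334 K/W
R_outer film = 1/(h_o·A) = 1/(29.9×11.8) = 0.002834 K/W
R_total = 0.01585 K/W;  Q = ΔT/R_total = 682/0.01585 = 43020 W
T_interface = T_inner − Q·ΣR(inner→interface) = 707 − 43000×0.01302

T ≈ 147 °C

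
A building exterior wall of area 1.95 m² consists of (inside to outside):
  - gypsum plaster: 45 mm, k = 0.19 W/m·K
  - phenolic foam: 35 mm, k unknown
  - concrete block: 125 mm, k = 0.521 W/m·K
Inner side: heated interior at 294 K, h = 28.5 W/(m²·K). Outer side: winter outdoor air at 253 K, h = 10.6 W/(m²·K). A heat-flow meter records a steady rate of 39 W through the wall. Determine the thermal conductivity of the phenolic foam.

Thermal resistances in series:
R_inner film = 1/(h_i·A) = 1/(28.5×1.95) = 0.01799 K/W
R_gypsum plaster = L/(kA) = 0.045/(0.19×1.95) = 0.1215 K/W
R_concrete block = L/(kA) = 0.125/(0.521×1.95) = 0.123 K/W
R_outer film = 1/(h_o·A) = 1/(10.6×1.95) = 0.04838 K/W
Sum of known resistances R_other = 0.3109 K/W
Total R = ΔT/Q = 41/39 = 1.051 K/W
R_phenolic foam = R_total − R_other = 0.7404 K/W
k = L/(R·A) = 0.035/(0.7404×1.95)

k ≈ 0.0242 W/(m·K)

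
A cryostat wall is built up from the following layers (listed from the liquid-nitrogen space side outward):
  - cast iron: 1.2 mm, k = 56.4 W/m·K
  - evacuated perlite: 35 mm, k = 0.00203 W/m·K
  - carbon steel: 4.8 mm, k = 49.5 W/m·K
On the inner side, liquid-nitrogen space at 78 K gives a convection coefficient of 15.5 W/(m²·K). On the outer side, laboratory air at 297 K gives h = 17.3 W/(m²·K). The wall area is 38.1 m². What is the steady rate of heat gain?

Series thermal resistances:
R_inner film = 1/(h_i·A) = 1/(15.5×38.1) = 0.001693 K/W
R_cast iron = L/(kA) = 0.0012/(56.4×38.1) = 5.584×10^-7 K/W
R_evacuated perlite = L/(kA) = 0.035/(0.00203×38.1) = 0.4525 K/W
R_carbon steel = L/(kA) = 0.0048/(49.5×38.1) = 2.545×10^-6 K/W
R_outer film = 1/(h_o·A) = 1/(17.3×38.1) = 0.001517 K/W
R_total = 0.4557 K/W
Q = ΔT / R_total = 219 / 0.4557

Q ≈ 481 W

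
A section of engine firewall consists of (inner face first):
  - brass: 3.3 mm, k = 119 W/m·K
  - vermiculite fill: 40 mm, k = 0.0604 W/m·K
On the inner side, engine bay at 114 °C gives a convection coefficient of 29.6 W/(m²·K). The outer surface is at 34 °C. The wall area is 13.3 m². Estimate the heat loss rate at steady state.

Q ≈ 1530 W

Using the resistance-network approach (series):
R_inner film = 1/(h_i·A) = 1/(29.6×13.3) = 0.00254 K/W
R_brass = L/(kA) = 0.0033/(119×13.3) = 2.085×10^-6 K/W
R_vermiculite fill = L/(kA) = 0.04/(0.0604×13.3) = 0.04979 K/W
R_total = 0.05234 K/W
Q = ΔT / R_total = 80 / 0.05234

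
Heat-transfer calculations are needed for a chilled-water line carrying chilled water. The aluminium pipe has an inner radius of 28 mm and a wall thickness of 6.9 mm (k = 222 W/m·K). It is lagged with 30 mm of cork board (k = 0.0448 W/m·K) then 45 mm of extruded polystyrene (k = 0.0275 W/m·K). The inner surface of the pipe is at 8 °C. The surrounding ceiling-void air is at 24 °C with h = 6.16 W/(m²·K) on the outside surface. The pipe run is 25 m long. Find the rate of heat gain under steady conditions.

Q ≈ 72.9 W

For a radial system each layer contributes R = ln(r_out/r_in)/(2πkL); films add R = 1/(hA).
R_aluminium pipe wall = ln(34.9/28)/(2π×222×25) = 6.317×10^-6 K/W
R_cork board = ln(64.9/34.9)/(2π×0.0448×25) = 0.08815 K/W
R_extruded polystyrene = ln(109.9/64.9)/(2π×0.0275×25) = 0.1219 K/W
R_outer film = 1/(h_o·2πr_oL) = 1/(6.16×2π×0.1099×25) = 0.009404 K/W
R_total = 0.2195 K/W
Q = ΔT/R_total = 16/0.2195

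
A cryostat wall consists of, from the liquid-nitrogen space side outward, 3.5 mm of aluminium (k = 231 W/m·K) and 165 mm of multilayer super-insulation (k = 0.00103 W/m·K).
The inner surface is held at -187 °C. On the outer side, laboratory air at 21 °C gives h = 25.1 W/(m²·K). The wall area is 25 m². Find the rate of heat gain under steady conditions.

Series thermal resistances:
R_aluminium = L/(kA) = 0.0035/(231×25) = 6.061×10^-7 K/W
R_multilayer super-insulation = L/(kA) = 0.165/(0.00103×25) = 6.408 K/W
R_outer film = 1/(h_o·A) = 1/(25.1×25) = 0.001594 K/W
R_total = 6.409 K/W
Q = ΔT / R_total = 208 / 6.409

Q ≈ 32.5 W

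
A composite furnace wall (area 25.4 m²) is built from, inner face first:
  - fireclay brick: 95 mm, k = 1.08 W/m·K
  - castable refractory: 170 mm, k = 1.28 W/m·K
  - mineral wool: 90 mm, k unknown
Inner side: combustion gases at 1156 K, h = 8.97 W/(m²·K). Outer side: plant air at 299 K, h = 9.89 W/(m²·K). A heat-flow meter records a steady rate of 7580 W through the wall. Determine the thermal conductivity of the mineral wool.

k ≈ 0.0369 W/(m·K)

Treating each layer as a thermal resistance in series:
R_inner film = 1/(h_i·A) = 1/(8.97×25.4) = 0.004389 K/W
R_fireclay brick = L/(kA) = 0.095/(1.08×25.4) = 0.003463 K/W
R_castable refractory = L/(kA) = 0.17/(1.28×25.4) = 0.005229 K/W
R_outer film = 1/(h_o·A) = 1/(9.89×25.4) = 0.003981 K/W
Sum of known resistances R_other = 0.01706 K/W
Total R = ΔT/Q = 857/7580 = 0.1131 K/W
R_mineral wool = R_total − R_other = 0.096 K/W
k = L/(R·A) = 0.09/(0.096×25.4)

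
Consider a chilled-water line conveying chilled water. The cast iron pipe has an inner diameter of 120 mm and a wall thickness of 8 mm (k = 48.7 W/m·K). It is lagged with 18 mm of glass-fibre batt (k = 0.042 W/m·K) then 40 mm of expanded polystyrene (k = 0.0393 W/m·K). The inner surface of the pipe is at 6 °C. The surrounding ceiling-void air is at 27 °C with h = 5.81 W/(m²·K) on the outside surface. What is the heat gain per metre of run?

Radial resistances (cylindrical: R_cond = ln(r_o/r_i)/(2πkL), R_conv = 1/(h·2πrL)):
R_cast iron pipe wall = ln(68/60)/(2π×48.7×1) = 4.09×10^-4 K/W
R_glass-fibre batt = ln(86/68)/(2π×0.042×1) = 0.8899 K/W
R_expanded polystyrene = ln(126/86)/(2π×0.0393×1) = 1.547 K/W
R_outer film = 1/(h_o·2πr_oL) = 1/(5.81×2π×0.126×1) = 0.2174 K/W
R_total = 2.654 K/W
Q = ΔT/R_total = 21/2.654

q′ ≈ 7.91 W/m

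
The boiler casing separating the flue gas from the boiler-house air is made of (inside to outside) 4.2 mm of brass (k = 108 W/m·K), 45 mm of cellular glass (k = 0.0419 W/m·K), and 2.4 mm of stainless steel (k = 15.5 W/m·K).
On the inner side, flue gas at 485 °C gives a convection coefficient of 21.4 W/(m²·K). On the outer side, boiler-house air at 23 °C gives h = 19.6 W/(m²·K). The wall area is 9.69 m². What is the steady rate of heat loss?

Q ≈ 3820 W

Treating each layer as a thermal resistance in series:
R_inner film = 1/(h_i·A) = 1/(21.4×9.69) = 0.004822 K/W
R_brass = L/(kA) = 0.0042/(108×9.69) = 4.013×10^-6 K/W
R_cellular glass = L/(kA) = 0.045/(0.0419×9.69) = 0.1108 K/W
R_stainless steel = L/(kA) = 0.0024/(15.5×9.69) = 1.598×10^-5 K/W
R_outer film = 1/(h_o·A) = 1/(19.6×9.69) = 0.005265 K/W
R_total = 0.1209 K/W
Q = ΔT / R_total = 462 / 0.1209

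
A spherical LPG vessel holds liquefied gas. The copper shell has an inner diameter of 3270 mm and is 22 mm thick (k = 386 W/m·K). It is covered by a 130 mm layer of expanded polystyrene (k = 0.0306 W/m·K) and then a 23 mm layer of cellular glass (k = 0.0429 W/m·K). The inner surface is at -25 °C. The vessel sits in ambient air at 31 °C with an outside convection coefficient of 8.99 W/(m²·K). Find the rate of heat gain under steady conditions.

Spherical conduction: R = (1/r_in − 1/r_out)/(4πk) per layer; series-sum.
R_copper shell = (1/1.635 − 1/1.657)/(4π×386) = 1.674×10^-6 K/W
R_expanded polystyrene = (1/1.657 − 1/1.787)/(4π×0.0306) = 0.1142 K/W
R_cellular glass = (1/1.787 − 1/1.81)/(4π×0.0429) = 0.01319 K/W
R_outer film = 1/(h·4πr_o²) = 1/(8.99×4π×1.81²) = 0.002702 K/W
R_total = 0.1301 K/W
Q = ΔT/R_total = 56/0.1301

Q ≈ 431 W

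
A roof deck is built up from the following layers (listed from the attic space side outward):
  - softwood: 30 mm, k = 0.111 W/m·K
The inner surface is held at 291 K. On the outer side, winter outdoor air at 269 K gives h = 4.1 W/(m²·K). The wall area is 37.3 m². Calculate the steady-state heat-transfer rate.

Q ≈ 1600 W

Model the wall as resistances in series:
R_softwood = L/(kA) = 0.03/(0.111×37.3) = 0.007246 K/W
R_outer film = 1/(h_o·A) = 1/(4.1×37.3) = 0.006539 K/W
R_total = 0.01378 K/W
Q = ΔT / R_total = 22 / 0.01378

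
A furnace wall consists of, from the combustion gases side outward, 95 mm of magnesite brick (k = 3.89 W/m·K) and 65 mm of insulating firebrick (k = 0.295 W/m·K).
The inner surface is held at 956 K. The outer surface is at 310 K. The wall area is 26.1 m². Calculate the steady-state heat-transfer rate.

Q ≈ 68900 W

Model the wall as resistances in series:
R_magnesite brick = L/(kA) = 0.095/(3.89×26.1) = 9.357×10^-4 K/W
R_insulating firebrick = L/(kA) = 0.065/(0.295×26.1) = 0.008442 K/W
R_total = 0.009378 K/W
Q = ΔT / R_total = 646 / 0.009378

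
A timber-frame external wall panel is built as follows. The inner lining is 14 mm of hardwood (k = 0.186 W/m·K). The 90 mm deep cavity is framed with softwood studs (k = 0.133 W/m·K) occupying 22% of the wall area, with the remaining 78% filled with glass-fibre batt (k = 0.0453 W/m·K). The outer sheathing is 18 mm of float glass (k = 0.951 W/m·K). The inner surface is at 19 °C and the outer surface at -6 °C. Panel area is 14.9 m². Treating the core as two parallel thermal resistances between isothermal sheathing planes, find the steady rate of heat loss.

Q ≈ 250 W

Sheathing layers in series; stud and cavity paths in parallel between them.
R_inner = 0.014/(0.186×14.9) = 0.005052 K/W
R_stud  = 0.09/(0.133×0.22×14.9) = 0.2064 K/W
R_cav   = 0.09/(0.0453×0.78×14.9) = 0.1709 K/W
1/R_core = 1/R_stud + 1/R_cav → R_core = 0.09351 K/W
R_outer = 0.018/(0.951×14.9) = 0.00127 K/W
R_total = 0.09983 K/W
Q = ΔT/R_total = 25/0.09983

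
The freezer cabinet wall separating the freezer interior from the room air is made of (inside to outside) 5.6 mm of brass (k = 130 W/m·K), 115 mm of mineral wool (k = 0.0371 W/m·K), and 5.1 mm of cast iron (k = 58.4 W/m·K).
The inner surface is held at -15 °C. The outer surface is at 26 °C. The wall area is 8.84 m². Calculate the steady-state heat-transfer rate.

Treating each layer as a thermal resistance in series:
R_brass = L/(kA) = 0.0056/(130×8.84) = 4.873×10^-6 K/W
R_mineral wool = L/(kA) = 0.115/(0.0371×8.84) = 0.3506 K/W
R_cast iron = L/(kA) = 0.0051/(58.4×8.84) = 9.879×10^-6 K/W
R_total = 0.3507 K/W
Q = ΔT / R_total = 41 / 0.3507

Q ≈ 117 W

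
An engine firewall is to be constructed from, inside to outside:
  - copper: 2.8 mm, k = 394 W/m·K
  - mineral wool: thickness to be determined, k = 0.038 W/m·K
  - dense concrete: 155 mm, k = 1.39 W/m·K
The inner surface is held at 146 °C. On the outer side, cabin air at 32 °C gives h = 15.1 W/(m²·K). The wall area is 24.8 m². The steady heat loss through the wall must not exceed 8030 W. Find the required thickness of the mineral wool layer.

L ≈ 6.62 mm

Series thermal resistances:
R_copper = L/(kA) = 0.0028/(394×24.8) = 2.866×10^-7 K/W
R_dense concrete = L/(kA) = 0.155/(1.39×24.8) = 0.004496 K/W
R_outer film = 1/(h_o·A) = 1/(15.1×24.8) = 0.00267 K/W
Sum of the known resistances R_other = 0.007167 K/W
Required total resistance R_tot = ΔT/Q_allow = 114/8030 = 0.0142 K/W
R_mineral wool = R_tot − R_other = 0.00703 K/W
L = R·k·A = 0.00703×0.038×24.8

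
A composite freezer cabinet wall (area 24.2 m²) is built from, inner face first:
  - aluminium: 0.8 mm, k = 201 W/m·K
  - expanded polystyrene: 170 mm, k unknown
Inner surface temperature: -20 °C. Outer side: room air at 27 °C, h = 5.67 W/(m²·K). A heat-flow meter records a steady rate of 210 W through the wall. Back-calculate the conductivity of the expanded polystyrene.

Model the wall as resistances in series:
R_aluminium = L/(kA) = 0.0008/(201×24.2) = 1.645×10^-7 K/W
R_outer film = 1/(h_o·A) = 1/(5.67×24.2) = 0.007288 K/W
Sum of known resistances R_other = 0.007288 K/W
Total R = ΔT/Q = 47/210 = 0.2238 K/W
R_expanded polystyrene = R_total − R_other = 0.2165 K/W
k = L/(R·A) = 0.17/(0.2165×24.2)

k ≈ 0.0324 W/(m·K)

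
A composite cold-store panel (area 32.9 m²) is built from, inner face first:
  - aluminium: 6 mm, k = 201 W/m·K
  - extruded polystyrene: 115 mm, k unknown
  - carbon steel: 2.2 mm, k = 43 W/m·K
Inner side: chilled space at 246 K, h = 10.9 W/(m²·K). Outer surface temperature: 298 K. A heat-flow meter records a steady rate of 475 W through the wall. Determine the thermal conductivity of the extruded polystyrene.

k ≈ 0.0328 W/(m·K)

Thermal resistances in series:
R_inner film = 1/(h_i·A) = 1/(10.9×32.9) = 0.002789 K/W
R_aluminium = L/(kA) = 0.006/(201×32.9) = 9.073×10^-7 K/W
R_carbon steel = L/(kA) = 0.0022/(43×32.9) = 1.555×10^-6 K/W
Sum of known resistances R_other = 0.002791 K/W
Total R = ΔT/Q = 52/475 = 0.1095 K/W
R_extruded polystyrene = R_total − R_other = 0.1067 K/W
k = L/(R·A) = 0.115/(0.1067×32.9)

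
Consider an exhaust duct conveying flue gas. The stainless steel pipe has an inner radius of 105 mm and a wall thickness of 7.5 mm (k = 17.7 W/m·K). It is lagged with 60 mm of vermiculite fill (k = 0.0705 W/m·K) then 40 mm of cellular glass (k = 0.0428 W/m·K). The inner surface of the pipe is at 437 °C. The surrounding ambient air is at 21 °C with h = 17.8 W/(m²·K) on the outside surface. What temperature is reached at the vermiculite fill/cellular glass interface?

Cylindrical conduction, so R = ln(r₂/r₁)/(2πkL) per layer, in series:
R_stainless steel pipe wall = ln(112.5/105)/(2π×17.7×1) = 6.204×10^-4 K/W
R_vermiculite fill = ln(172.5/112.5)/(2π×0.0705×1) = 0.965 K/W
R_cellular glass = ln(212.5/172.5)/(2π×0.0428×1) = 0.7755 K/W
R_outer film = 1/(h_o·2πr_oL) = 1/(17.8×2π×0.2125×1) = 0.04208 K/W
R_total = 1.783 K/W
Q = ΔT/R_total = 416/1.783
Q = 233 W/m
T_interface = T_inner − Q·ΣR(inner→interface) = 437 − 233×0.9656

T ≈ 212 °C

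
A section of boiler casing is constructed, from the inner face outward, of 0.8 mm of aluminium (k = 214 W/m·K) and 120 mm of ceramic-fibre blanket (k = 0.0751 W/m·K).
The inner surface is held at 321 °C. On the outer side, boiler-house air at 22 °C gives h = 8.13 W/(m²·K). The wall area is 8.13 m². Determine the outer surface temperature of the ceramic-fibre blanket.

Thermal resistances in series:
R_aluminium = L/(kA) = 0.0008/(214×8.13) = 4.598×10^-7 K/W
R_ceramic-fibre blanket = L/(kA) = 0.12/(0.0751×8.13) = 0.1965 K/W
R_outer film = 1/(h_o·A) = 1/(8.13×8.13) = 0.01513 K/W
R_total = 0.2117 K/W;  Q = ΔT/R_total = 299/0.2117 = 1413 W
T_interface = T_inner − Q·ΣR(inner→interface) = 321 − 1410×0.1965

T ≈ 43.4 °C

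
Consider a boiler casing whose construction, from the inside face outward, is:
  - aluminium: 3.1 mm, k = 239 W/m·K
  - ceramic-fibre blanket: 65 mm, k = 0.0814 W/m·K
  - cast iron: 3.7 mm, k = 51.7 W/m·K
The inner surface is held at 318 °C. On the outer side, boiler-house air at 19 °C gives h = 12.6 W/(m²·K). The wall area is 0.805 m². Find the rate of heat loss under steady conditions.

Q ≈ 274 W

Model the wall as resistances in series:
R_aluminium = L/(kA) = 0.0031/(239×0.805) = 1.611×10^-5 K/W
R_ceramic-fibre blanket = L/(kA) = 0.065/(0.0814×0.805) = 0.992 K/W
R_cast iron = L/(kA) = 0.0037/(51.7×0.805) = 8.89×10^-5 K/W
R_outer film = 1/(h_o·A) = 1/(12.6×0.805) = 0.09859 K/W
R_total = 1.091 K/W
Q = ΔT / R_total = 299 / 1.091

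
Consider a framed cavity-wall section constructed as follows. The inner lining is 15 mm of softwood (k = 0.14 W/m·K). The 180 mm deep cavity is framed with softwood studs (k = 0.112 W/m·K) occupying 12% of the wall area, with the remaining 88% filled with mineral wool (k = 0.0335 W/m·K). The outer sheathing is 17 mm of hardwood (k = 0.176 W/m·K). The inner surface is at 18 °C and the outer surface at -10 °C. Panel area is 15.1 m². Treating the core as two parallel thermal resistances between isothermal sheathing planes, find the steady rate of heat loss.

Sheathing layers in series; stud and cavity paths in parallel between them.
R_inner = 0.015/(0.14×15.1) = 0.007096 K/W
R_stud  = 0.18/(0.112×0.12×15.1) = 0.8869 K/W
R_cav   = 0.18/(0.0335×0.88×15.1) = 0.4044 K/W
1/R_core = 1/R_stud + 1/R_cav → R_core = 0.2777 K/W
R_outer = 0.017/(0.176×15.1) = 0.006397 K/W
R_total = 0.2912 K/W
Q = ΔT/R_total = 28/0.2912

Q ≈ 96.1 W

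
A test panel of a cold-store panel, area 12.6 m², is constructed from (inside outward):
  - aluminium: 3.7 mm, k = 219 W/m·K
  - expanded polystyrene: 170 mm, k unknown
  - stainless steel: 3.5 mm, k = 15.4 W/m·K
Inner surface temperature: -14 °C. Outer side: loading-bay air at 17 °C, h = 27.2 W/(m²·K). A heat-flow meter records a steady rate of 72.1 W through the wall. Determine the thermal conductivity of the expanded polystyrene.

Thermal resistances in series:
R_aluminium = L/(kA) = 0.0037/(219×12.6) = 1.341×10^-6 K/W
R_stainless steel = L/(kA) = 0.0035/(15.4×12.6) = 1.804×10^-5 K/W
R_outer film = 1/(h_o·A) = 1/(27.2×12.6) = 0.002918 K/W
Sum of known resistances R_other = 0.002937 K/W
Total R = ΔT/Q = 31/72.1 = 0.43 K/W
R_expanded polystyrene = R_total − R_other = 0.427 K/W
k = L/(R·A) = 0.17/(0.427×12.6)

k ≈ 0.0316 W/(m·K)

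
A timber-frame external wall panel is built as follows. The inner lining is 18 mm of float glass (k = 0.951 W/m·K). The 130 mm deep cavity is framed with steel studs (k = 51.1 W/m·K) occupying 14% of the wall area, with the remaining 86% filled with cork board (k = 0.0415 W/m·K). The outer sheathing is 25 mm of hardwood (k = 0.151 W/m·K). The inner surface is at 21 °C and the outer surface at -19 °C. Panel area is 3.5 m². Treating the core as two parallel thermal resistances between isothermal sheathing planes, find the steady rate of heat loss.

Q ≈ 691 W

Sheathing layers in series; stud and cavity paths in parallel between them.
R_inner = 0.018/(0.951×3.5) = 0.005408 K/W
R_stud  = 0.13/(51.1×0.14×3.5) = 0.005192 K/W
R_cav   = 0.13/(0.0415×0.86×3.5) = 1.041 K/W
1/R_core = 1/R_stud + 1/R_cav → R_core = 0.005166 K/W
R_outer = 0.025/(0.151×3.5) = 0.0473 K/W
R_total = 0.05788 K/W
Q = ΔT/R_total = 40/0.05788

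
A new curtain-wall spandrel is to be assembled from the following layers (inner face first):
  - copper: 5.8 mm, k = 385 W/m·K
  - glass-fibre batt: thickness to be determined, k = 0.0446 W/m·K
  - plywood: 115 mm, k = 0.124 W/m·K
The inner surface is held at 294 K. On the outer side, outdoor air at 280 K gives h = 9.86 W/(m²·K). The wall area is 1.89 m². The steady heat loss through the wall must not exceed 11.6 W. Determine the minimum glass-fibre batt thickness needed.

L ≈ 55.8 mm

Model the wall as resistances in series:
R_copper = L/(kA) = 0.0058/(385×1.89) = 7.971×10^-6 K/W
R_plywood = L/(kA) = 0.115/(0.124×1.89) = 0.4907 K/W
R_outer film = 1/(h_o·A) = 1/(9.86×1.89) = 0.05366 K/W
Sum of the known resistances R_other = 0.5444 K/W
Required total resistance R_tot = ΔT/Q_allow = 14/11.6 = 1.207 K/W
R_glass-fibre batt = R_tot − R_other = 0.6625 K/W
L = R·k·A = 0.6625×0.0446×1.89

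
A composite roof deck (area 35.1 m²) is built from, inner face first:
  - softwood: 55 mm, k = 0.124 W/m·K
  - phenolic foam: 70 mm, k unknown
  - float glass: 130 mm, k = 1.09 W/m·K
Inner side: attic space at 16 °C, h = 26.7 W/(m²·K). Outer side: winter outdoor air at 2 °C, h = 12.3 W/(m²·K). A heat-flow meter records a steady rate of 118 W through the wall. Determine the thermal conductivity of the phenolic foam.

k ≈ 0.0201 W/(m·K)

Using the resistance-network approach (series):
R_inner film = 1/(h_i·A) = 1/(26.7×35.1) = 0.001067 K/W
R_softwood = L/(kA) = 0.055/(0.124×35.1) = 0.01264 K/W
R_float glass = L/(kA) = 0.13/(1.09×35.1) = 0.003398 K/W
R_outer film = 1/(h_o·A) = 1/(12.3×35.1) = 0.002316 K/W
Sum of known resistances R_other = 0.01942 K/W
Total R = ΔT/Q = 14/118 = 0.1186 K/W
R_phenolic foam = R_total − R_other = 0.09923 K/W
k = L/(R·A) = 0.07/(0.09923×35.1)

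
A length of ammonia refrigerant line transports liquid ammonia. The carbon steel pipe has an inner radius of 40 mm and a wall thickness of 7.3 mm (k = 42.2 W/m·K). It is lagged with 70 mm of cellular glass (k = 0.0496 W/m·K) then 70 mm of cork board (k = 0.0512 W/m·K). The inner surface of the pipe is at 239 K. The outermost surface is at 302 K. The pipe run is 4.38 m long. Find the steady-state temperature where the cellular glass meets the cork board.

T ≈ 281 K

Radial resistances (cylindrical: R_cond = ln(r_o/r_i)/(2πkL), R_conv = 1/(h·2πrL)):
R_carbon steel pipe wall = ln(47.3/40)/(2π×42.2×4.38) = 1.443×10^-4 K/W
R_cellular glass = ln(117.3/47.3)/(2π×0.0496×4.38) = 0.6654 K/W
R_cork board = ln(187.3/117.3)/(2π×0.0512×4.38) = 0.3321 K/W
R_total = 0.9976 K/W
Q = ΔT/R_total = 63/0.9976
Q = 63.1 W
T_interface = T_inner + Q·ΣR(inner→interface) = 239 + 63.1×0.6655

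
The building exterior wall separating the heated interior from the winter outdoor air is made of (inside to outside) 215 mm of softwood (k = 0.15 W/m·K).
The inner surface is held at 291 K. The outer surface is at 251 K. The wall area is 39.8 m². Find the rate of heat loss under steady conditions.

Q ≈ 1110 W

Using the resistance-network approach (series):
R_softwood = L/(kA) = 0.215/(0.15×39.8) = 0.03601 K/W
R_total = 0.03601 K/W
Q = ΔT / R_total = 40 / 0.03601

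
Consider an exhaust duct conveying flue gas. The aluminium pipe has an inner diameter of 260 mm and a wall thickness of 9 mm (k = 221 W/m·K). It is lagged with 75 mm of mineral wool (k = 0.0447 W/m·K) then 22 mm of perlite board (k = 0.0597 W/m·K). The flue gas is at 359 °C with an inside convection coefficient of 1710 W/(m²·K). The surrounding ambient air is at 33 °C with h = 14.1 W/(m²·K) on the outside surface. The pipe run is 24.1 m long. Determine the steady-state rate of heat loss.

Q ≈ 4260 W

Cylindrical conduction, so R = ln(r₂/r₁)/(2πkL) per layer, in series:
R_inner film = 1/(h_i·2πr₁L) = 1/(1710×2π×0.13×24.1) = 2.971×10^-5 K/W
R_aluminium pipe wall = ln(139/130)/(2π×221×24.1) = 2×10^-6 K/W
R_mineral wool = ln(214/139)/(2π×0.0447×24.1) = 0.06375 K/W
R_perlite board = ln(236/214)/(2π×0.0597×24.1) = 0.01082 K/W
R_outer film = 1/(h_o·2πr_oL) = 1/(14.1×2π×0.236×24.1) = 0.001985 K/W
R_total = 0.07659 K/W
Q = ΔT/R_total = 326/0.07659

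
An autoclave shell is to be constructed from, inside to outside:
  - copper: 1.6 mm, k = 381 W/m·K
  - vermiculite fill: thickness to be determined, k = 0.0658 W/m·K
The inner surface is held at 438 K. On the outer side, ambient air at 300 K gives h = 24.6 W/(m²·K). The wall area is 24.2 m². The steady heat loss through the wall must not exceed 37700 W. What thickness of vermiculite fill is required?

L ≈ 3.15 mm

Treating each layer as a thermal resistance in series:
R_copper = L/(kA) = 0.0016/(381×24.2) = 1.735×10^-7 K/W
R_outer film = 1/(h_o·A) = 1/(24.6×24.2) = 0.00168 K/W
Sum of the known resistances R_other = 0.00168 K/W
Required total resistance R_tot = ΔT/Q_allow = 138/37700 = 0.00366 K/W
R_vermiculite fill = R_tot − R_other = 0.001981 K/W
L = R·k·A = 0.001981×0.0658×24.2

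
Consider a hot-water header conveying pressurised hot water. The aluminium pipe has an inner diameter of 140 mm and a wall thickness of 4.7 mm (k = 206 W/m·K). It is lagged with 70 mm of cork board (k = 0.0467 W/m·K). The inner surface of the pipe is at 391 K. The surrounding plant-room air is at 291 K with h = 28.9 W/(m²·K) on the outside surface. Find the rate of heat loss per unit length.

q′ ≈ 43.6 W/m

Per-layer cylindrical resistances, series-summed:
R_aluminium pipe wall = ln(74.7/70)/(2π×206×1) = 5.021×10^-5 K/W
R_cork board = ln(144.7/74.7)/(2π×0.0467×1) = 2.253 K/W
R_outer film = 1/(h_o·2πr_oL) = 1/(28.9×2π×0.1447×1) = 0.03806 K/W
R_total = 2.291 K/W
Q = ΔT/R_total = 100/2.291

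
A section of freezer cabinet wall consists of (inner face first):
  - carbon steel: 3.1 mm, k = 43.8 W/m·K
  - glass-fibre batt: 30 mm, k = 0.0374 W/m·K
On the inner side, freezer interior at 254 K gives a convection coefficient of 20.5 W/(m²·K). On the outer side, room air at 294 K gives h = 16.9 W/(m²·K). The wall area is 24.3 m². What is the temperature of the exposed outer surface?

T ≈ 291 K

Treating each layer as a thermal resistance in series:
R_inner film = 1/(h_i·A) = 1/(20.5×24.3) = 0.002007 K/W
R_carbon steel = L/(kA) = 0.0031/(43.8×24.3) = 2.913×10^-6 K/W
R_glass-fibre batt = L/(kA) = 0.03/(0.0374×24.3) = 0.03301 K/W
R_outer film = 1/(h_o·A) = 1/(16.9×24.3) = 0.002435 K/W
R_total = 0.03746 K/W;  Q = ΔT/R_total = 40/0.03746 = 1068 W
T_interface = T_inner + Q·ΣR(inner→interface) = 254 + 1070×0.03502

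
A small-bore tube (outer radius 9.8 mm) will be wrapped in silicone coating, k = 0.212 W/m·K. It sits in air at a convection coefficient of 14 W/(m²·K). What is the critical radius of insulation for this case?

For a cylinder r_cr = k/h = 0.212/14
r_cr = 15.1 mm; since the bare radius (9.8 mm) is below r_cr, adding a thin layer of insulation will *increase* heat loss.

r_cr ≈ 15.1 mm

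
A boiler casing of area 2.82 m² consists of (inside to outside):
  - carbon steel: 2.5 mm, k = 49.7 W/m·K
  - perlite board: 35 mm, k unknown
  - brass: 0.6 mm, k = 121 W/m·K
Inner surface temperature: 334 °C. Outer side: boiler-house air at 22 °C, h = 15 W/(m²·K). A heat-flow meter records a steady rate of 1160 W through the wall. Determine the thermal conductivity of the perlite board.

k ≈ 0.0506 W/(m·K)

Series thermal resistances:
R_carbon steel = L/(kA) = 0.0025/(49.7×2.82) = 1.784×10^-5 K/W
R_brass = L/(kA) = 0.0006/(121×2.82) = 1.758×10^-6 K/W
R_outer film = 1/(h_o·A) = 1/(15×2.82) = 0.02364 K/W
Sum of known resistances R_other = 0.02366 K/W
Total R = ΔT/Q = 312/1160 = 0.269 K/W
R_perlite board = R_total − R_other = 0.2453 K/W
k = L/(R·A) = 0.035/(0.2453×2.82)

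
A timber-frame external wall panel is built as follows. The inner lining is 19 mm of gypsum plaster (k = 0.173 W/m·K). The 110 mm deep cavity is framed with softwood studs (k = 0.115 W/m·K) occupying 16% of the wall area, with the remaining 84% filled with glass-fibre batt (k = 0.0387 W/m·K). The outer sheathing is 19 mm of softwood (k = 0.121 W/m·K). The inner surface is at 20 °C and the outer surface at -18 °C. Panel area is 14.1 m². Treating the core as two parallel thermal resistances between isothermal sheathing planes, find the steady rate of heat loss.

Sheathing layers in series; stud and cavity paths in parallel between them.
R_inner = 0.019/(0.173×14.1) = 0.007789 K/W
R_stud  = 0.11/(0.115×0.16×14.1) = 0.424 K/W
R_cav   = 0.11/(0.0387×0.84×14.1) = 0.24 K/W
1/R_core = 1/R_stud + 1/R_cav → R_core = 0.1532 K/W
R_outer = 0.019/(0.121×14.1) = 0.01114 K/W
R_total = 0.1722 K/W
Q = ΔT/R_total = 38/0.1722

Q ≈ 221 W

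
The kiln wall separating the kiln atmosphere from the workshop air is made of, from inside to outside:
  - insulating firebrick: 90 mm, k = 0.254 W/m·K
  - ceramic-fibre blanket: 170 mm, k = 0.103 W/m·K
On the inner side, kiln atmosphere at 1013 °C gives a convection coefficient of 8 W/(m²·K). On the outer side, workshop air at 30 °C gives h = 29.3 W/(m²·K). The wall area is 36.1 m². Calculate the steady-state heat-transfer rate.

Using the resistance-network approach (series):
R_inner film = 1/(h_i·A) = 1/(8×36.1) = 0.003463 K/W
R_insulating firebrick = L/(kA) = 0.09/(0.254×36.1) = 0.009815 K/W
R_ceramic-fibre blanket = L/(kA) = 0.17/(0.103×36.1) = 0.04572 K/W
R_outer film = 1/(h_o·A) = 1/(29.3×36.1) = 9.454×10^-4 K/W
R_total = 0.05994 K/W
Q = ΔT / R_total = 983 / 0.05994

Q ≈ 16400 W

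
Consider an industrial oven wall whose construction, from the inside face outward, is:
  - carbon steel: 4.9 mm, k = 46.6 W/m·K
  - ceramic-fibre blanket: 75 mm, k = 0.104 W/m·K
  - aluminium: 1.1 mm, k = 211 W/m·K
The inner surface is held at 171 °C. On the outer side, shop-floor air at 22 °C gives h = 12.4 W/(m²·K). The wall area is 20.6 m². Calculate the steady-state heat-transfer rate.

Q ≈ 3830 W

Model the wall as resistances in series:
R_carbon steel = L/(kA) = 0.0049/(46.6×20.6) = 5.104×10^-6 K/W
R_ceramic-fibre blanket = L/(kA) = 0.075/(0.104×20.6) = 0.03501 K/W
R_aluminium = L/(kA) = 0.0011/(211×20.6) = 2.531×10^-7 K/W
R_outer film = 1/(h_o·A) = 1/(12.4×20.6) = 0.003915 K/W
R_total = 0.03893 K/W
Q = ΔT / R_total = 149 / 0.03893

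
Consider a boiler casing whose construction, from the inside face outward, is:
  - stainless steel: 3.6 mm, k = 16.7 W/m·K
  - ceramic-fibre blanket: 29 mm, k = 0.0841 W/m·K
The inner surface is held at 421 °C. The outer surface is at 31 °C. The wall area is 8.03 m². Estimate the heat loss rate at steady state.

Q ≈ 9080 W

Using the resistance-network approach (series):
R_stainless steel = L/(kA) = 0.0036/(16.7×8.03) = 2.685×10^-5 K/W
R_ceramic-fibre blanket = L/(kA) = 0.029/(0.0841×8.03) = 0.04294 K/W
R_total = 0.04297 K/W
Q = ΔT / R_total = 390 / 0.04297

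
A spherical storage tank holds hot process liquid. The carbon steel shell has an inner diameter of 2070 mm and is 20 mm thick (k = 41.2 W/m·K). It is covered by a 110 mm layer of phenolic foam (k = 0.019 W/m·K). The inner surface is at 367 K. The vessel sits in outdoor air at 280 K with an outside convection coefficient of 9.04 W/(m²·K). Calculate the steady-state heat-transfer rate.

Q ≈ 228 W

Radial (spherical) resistances in series:
R_carbon steel shell = (1/1.035 − 1/1.055)/(4π×41.2) = 3.538×10^-5 K/W
R_phenolic foam = (1/1.055 − 1/1.165)/(4π×0.019) = 0.3748 K/W
R_outer film = 1/(h·4πr_o²) = 1/(9.04×4π×1.165²) = 0.006486 K/W
R_total = 0.3814 K/W
Q = ΔT/R_total = 87/0.3814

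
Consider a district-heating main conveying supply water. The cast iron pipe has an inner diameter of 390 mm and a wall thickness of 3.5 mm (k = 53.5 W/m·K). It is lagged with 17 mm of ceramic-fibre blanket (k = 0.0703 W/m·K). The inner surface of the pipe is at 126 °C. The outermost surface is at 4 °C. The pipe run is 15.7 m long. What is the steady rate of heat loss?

Q ≈ 10300 W

Radial resistances (cylindrical: R_cond = ln(r_o/r_i)/(2πkL), R_conv = 1/(h·2πrL)):
R_cast iron pipe wall = ln(198.5/195)/(2π×53.5×15.7) = 3.371×10^-6 K/W
R_ceramic-fibre blanket = ln(215.5/198.5)/(2π×0.0703×15.7) = 0.01185 K/W
R_total = 0.01185 K/W
Q = ΔT/R_total = 122/0.01185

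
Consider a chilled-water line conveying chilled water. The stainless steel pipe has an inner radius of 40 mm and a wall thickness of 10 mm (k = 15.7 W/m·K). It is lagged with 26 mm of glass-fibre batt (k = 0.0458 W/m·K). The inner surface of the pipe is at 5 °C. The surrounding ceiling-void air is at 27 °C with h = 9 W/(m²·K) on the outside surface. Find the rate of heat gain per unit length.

Cylindrical conduction, so R = ln(r₂/r₁)/(2πkL) per layer, in series:
R_stainless steel pipe wall = ln(50/40)/(2π×15.7×1) = 0.002262 K/W
R_glass-fibre batt = ln(76/50)/(2π×0.0458×1) = 1.455 K/W
R_outer film = 1/(h_o·2πr_oL) = 1/(9×2π×0.076×1) = 0.2327 K/W
R_total = 1.69 K/W
Q = ΔT/R_total = 22/1.69

q′ ≈ 13 W/m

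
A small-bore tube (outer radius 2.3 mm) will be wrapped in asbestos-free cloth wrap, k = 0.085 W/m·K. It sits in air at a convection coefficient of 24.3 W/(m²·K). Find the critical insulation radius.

r_cr ≈ 3.5 mm

For a cylinder r_cr = k/h = 0.085/24.3
r_cr = 3.5 mm; since the bare radius (2.3 mm) is below r_cr, adding a thin layer of insulation will *increase* heat loss.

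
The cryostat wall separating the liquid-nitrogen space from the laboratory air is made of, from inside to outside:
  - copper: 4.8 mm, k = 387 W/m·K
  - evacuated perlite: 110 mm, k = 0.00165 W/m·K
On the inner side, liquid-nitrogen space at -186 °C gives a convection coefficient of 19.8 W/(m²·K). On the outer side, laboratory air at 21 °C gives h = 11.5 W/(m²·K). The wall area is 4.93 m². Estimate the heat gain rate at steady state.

Thermal resistances in series:
R_inner film = 1/(h_i·A) = 1/(19.8×4.93) = 0.01024 K/W
R_copper = L/(kA) = 0.0048/(387×4.93) = 2.516×10^-6 K/W
R_evacuated perlite = L/(kA) = 0.11/(0.00165×4.93) = 13.52 K/W
R_outer film = 1/(h_o·A) = 1/(11.5×4.93) = 0.01764 K/W
R_total = 13.55 K/W
Q = ΔT / R_total = 207 / 13.55

Q ≈ 15.3 W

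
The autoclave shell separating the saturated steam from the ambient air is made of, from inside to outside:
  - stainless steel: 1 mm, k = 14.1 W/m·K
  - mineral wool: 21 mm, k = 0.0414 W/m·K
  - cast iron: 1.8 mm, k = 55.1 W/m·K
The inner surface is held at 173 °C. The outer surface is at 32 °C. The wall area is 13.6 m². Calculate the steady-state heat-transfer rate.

Treating each layer as a thermal resistance in series:
R_stainless steel = L/(kA) = 0.001/(14.1×13.6) = 5.215×10^-6 K/W
R_mineral wool = L/(kA) = 0.021/(0.0414×13.6) = 0.0373 K/W
R_cast iron = L/(kA) = 0.0018/(55.1×13.6) = 2.402×10^-6 K/W
R_total = 0.03731 K/W
Q = ΔT / R_total = 141 / 0.03731

Q ≈ 3780 W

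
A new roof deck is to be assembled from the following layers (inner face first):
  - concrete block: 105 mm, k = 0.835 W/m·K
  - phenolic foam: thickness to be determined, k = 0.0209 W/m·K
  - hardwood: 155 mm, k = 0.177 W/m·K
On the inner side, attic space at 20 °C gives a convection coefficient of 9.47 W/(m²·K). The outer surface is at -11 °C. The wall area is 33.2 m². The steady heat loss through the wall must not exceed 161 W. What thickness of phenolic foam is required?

L ≈ 110 mm

Using the resistance-network approach (series):
R_inner film = 1/(h_i·A) = 1/(9.47×33.2) = 0.003181 K/W
R_concrete block = L/(kA) = 0.105/(0.835×33.2) = 0.003788 K/W
R_hardwood = L/(kA) = 0.155/(0.177×33.2) = 0.02638 K/W
Sum of the known resistances R_other = 0.03334 K/W
Required total resistance R_tot = ΔT/Q_allow = 31/161 = 0.1925 K/W
R_phenolic foam = R_tot − R_other = 0.1592 K/W
L = R·k·A = 0.1592×0.0209×33.2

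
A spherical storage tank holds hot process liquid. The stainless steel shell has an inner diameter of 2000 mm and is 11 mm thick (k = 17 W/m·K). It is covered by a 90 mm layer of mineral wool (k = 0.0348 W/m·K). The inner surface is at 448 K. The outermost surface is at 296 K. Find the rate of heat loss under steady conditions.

Radial (spherical) resistances in series:
R_stainless steel shell = (1/1 − 1/1.011)/(4π×17) = 5.093×10^-5 K/W
R_mineral wool = (1/1.011 − 1/1.101)/(4π×0.0348) = 0.1849 K/W
R_total = 0.1849 K/W
Q = ΔT/R_total = 152/0.1849

Q ≈ 822 W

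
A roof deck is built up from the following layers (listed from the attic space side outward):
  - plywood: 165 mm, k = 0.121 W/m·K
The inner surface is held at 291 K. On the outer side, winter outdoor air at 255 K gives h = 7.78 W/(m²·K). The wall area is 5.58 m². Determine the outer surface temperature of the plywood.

T ≈ 258 K

Using the resistance-network approach (series):
R_plywood = L/(kA) = 0.165/(0.121×5.58) = 0.2444 K/W
R_outer film = 1/(h_o·A) = 1/(7.78×5.58) = 0.02303 K/W
R_total = 0.2674 K/W;  Q = ΔT/R_total = 36/0.2674 = 134.6 W
T_interface = T_inner − Q·ΣR(inner→interface) = 291 − 135×0.2444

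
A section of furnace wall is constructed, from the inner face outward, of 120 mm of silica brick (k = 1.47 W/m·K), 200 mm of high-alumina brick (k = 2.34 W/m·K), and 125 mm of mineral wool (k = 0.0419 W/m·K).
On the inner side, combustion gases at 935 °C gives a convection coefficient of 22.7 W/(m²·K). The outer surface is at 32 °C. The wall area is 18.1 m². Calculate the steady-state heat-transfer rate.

Q ≈ 5120 W

Thermal resistances in series:
R_inner film = 1/(h_i·A) = 1/(22.7×18.1) = 0.002434 K/W
R_silica brick = L/(kA) = 0.12/(1.47×18.1) = 0.00451 K/W
R_high-alumina brick = L/(kA) = 0.2/(2.34×18.1) = 0.004722 K/W
R_mineral wool = L/(kA) = 0.125/(0.0419×18.1) = 0.1648 K/W
R_total = 0.1765 K/W
Q = ΔT / R_total = 903 / 0.1765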